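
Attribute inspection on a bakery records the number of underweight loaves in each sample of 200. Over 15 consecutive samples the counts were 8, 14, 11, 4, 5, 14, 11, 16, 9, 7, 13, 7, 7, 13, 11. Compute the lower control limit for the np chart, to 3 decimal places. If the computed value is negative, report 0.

p̄ = Σdᵢ / (k·n) = 150 / (15 × 200) = 0.05000
LCL = np̄ − 3·√(np̄(1−p̄)) = 10.0000 − 3 × 3.0822 = 0.7534

0.753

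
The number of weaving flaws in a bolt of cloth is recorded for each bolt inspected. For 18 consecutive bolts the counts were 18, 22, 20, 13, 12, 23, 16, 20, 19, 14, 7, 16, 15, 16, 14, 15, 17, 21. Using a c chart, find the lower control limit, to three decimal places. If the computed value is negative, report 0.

4.349

c̄ = (18 + 22 + 20 + 13 + 12 + 23 + 16 + 20 + 19 + 14 + 7 + 16 + 15 + 16 + 14 + 15 + 17 + 21) / 18 = 298 / 18 = 16.5556
LCL = c̄ − 3√c̄ = 16.5556 − 3 × 4.0689 = 4.3490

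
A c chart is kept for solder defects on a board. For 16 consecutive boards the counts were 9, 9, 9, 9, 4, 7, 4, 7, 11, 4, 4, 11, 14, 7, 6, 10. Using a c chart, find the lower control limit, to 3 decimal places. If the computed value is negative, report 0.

0.000

c̄ = (9 + 9 + 9 + 9 + 4 + 7 + 4 + 7 + 11 + 4 + 4 + 11 + 14 + 7 + 6 + 10) / 16 = 125 / 16 = 7.8125
LCL = c̄ − 3√c̄ = 7.8125 − 3 × 2.7951 = -0.5728 → 0 (cannot be negative)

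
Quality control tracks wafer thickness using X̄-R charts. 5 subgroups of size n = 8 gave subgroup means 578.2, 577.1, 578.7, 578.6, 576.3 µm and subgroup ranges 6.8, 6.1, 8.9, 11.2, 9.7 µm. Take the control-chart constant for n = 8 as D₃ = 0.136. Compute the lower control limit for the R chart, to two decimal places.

1.16

R̄ = (6.8 + 6.1 + 8.9 + 11.2 + 9.7) / 5 = 42.7000 / 5 = 8.5400
LCL_R = D₃·R̄ = 0.136 × 8.5400 = 1.1614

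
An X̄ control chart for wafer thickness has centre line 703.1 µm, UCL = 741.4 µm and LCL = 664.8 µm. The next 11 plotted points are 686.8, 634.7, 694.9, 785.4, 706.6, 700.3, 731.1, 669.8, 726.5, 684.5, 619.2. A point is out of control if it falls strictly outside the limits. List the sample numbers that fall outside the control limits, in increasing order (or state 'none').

2, 4, 11

Compare each point to [664.8, 741.4]: sample 2 = 634.7 < LCL; sample 4 = 785.4 > UCL; sample 11 = 619.2 < LCL.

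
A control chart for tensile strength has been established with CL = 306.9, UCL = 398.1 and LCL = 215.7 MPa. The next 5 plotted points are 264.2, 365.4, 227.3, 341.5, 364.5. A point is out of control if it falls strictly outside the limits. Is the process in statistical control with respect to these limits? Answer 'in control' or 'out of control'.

All 5 points lie within [215.7, 398.1].

in control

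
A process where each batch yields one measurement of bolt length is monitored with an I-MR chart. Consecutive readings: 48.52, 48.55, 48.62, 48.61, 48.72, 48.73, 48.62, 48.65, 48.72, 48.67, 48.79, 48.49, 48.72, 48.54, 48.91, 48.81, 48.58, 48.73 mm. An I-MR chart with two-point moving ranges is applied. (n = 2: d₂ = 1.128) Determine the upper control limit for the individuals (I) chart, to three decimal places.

49.005

X̄ = (48.52 + 48.55 + 48.62 + 48.61 + 48.72 + 48.73 + 48.62 + 48.65 + 48.72 + 48.67 + 48.79 + 48.49 + 48.72 + 48.54 + 48.91 + 48.81 + 48.58 + 48.73) / 18 = 48.6656
Moving ranges: 0.03, 0.07, 0.01, 0.11, 0.01, 0.11, 0.03, 0.07, 0.05, 0.12, 0.30, 0.23, 0.18, 0.37, 0.10, 0.23, 0.15; M̄R̄ = 2.1700 / 17 = 0.1276
UCL = X̄ + 3·M̄R̄/d₂ = 48.6656 + 3 × 0.1276 / 1.128 = 49.0050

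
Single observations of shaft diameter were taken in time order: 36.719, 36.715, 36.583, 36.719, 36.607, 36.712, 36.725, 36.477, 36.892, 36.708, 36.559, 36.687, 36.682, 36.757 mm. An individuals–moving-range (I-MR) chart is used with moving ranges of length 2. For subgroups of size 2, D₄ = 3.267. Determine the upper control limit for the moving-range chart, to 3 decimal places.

0.429

Moving ranges: 0.004, 0.132, 0.136, 0.112, 0.105, 0.013, 0.248, 0.415, 0.184, 0.149, 0.128, 0.005, 0.075; M̄R̄ = 1.7060 / 13 = 0.1312
UCL_MR = D₄·M̄R̄ = 3.267 × 0.1312 = 0.4287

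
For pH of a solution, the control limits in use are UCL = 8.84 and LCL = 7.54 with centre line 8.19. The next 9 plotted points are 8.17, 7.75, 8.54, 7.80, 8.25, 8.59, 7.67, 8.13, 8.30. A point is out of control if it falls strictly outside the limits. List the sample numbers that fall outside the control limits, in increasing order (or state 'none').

All 9 points lie within [7.54, 8.84].

none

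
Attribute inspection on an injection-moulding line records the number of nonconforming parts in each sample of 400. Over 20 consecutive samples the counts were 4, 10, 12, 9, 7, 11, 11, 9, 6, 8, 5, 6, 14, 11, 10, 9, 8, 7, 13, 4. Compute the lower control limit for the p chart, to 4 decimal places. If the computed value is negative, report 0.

0.0000

p̄ = Σdᵢ / (k·n) = 174 / (20 × 400) = 0.02175
LCL = p̄ − 3·√(p̄(1−p̄)/n) = 0.02175 − 3 × 0.00729 = -0.00013 → 0 (negative, so LCL = 0)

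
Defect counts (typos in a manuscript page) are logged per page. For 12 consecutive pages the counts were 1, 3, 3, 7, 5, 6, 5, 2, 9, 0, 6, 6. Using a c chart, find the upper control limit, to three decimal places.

c̄ = (1 + 3 + 3 + 7 + 5 + 6 + 5 + 2 + 9 + 0 + 6 + 6) / 12 = 53 / 12 = 4.4167
UCL = c̄ + 3√c̄ = 4.4167 + 3 × √4.4167 = 4.4167 + 3 × 2.1016 = 10.7214

10.721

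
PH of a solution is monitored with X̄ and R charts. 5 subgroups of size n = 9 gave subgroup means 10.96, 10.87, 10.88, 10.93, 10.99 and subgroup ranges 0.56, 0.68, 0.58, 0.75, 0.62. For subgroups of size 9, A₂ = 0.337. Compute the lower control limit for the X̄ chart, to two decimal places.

10.71

X̄̄ = (10.96 + 10.87 + 10.88 + 10.93 + 10.99) / 5 = 54.6300 / 5 = 10.9260
R̄ = (0.56 + 0.68 + 0.58 + 0.75 + 0.62) / 5 = 3.1900 / 5 = 0.6380
LCL = X̄̄ − A₂·R̄ = 10.9260 − 0.337 × 0.6380 = 10.7110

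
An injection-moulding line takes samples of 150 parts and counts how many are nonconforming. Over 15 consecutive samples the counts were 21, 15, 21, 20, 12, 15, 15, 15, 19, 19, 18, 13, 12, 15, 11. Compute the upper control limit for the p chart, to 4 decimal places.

0.1829

p̄ = Σdᵢ / (k·n) = 241 / (15 × 150) = 0.10711
UCL = p̄ + 3·√(p̄(1−p̄)/n) = 0.10711 + 3 × √(0.10711×0.89289/150) = 0.10711 + 3 × 0.02525 = 0.18286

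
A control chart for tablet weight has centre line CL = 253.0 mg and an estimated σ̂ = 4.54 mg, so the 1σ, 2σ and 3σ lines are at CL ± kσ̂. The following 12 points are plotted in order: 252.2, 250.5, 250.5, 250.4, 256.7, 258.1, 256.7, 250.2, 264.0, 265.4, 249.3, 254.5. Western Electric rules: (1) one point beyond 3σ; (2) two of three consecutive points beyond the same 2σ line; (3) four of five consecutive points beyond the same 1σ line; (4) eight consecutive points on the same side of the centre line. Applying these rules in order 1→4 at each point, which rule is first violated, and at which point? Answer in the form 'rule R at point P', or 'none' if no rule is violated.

rule 2 at point 10

Zone of each point (C = within 1σ̂, B = 1σ̂–2σ̂, A = 2σ̂–3σ̂, * = beyond 3σ̂; sign = side of CL): 1:-C, 2:-C, 3:-C, 4:-C, 5:+C, 6:+B, 7:+C, 8:-C, 9:+A, 10:+A, 11:-C, 12:+C
Rule 2 (two of three consecutive points beyond the same 2σ limit) is satisfied at point 10.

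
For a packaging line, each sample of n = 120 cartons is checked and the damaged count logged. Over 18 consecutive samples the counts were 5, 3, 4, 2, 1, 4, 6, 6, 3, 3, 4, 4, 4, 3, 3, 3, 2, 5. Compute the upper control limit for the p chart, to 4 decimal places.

0.0769

p̄ = Σdᵢ / (k·n) = 65 / (18 × 120) = 0.03009
UCL = p̄ + 3·√(p̄(1−p̄)/n) = 0.03009 + 3 × √(0.03009×0.96991/120) = 0.03009 + 3 × 0.01560 = 0.07688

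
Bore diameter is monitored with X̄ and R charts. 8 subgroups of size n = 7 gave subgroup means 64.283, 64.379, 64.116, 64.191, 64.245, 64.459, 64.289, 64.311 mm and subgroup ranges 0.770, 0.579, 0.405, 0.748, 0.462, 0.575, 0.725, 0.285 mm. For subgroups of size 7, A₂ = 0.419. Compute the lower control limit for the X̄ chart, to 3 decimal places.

64.046

X̄̄ = (64.283 + 64.379 + 64.116 + 64.191 + 64.245 + 64.459 + 64.289 + 64.311) / 8 = 514.2730 / 8 = 64.2841
R̄ = (0.770 + 0.579 + 0.405 + 0.748 + 0.462 + 0.575 + 0.725 + 0.285) / 8 = 4.5490 / 8 = 0.5686
LCL = X̄̄ − A₂·R̄ = 64.2841 − 0.419 × 0.5686 = 64.0459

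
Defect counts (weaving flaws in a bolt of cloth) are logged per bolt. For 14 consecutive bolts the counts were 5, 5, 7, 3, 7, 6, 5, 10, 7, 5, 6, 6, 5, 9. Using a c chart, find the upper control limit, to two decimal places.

c̄ = (5 + 5 + 7 + 3 + 7 + 6 + 5 + 10 + 7 + 5 + 6 + 6 + 5 + 9) / 14 = 86 / 14 = 6.1429
UCL = c̄ + 3√c̄ = 6.1429 + 3 × √6.1429 = 6.1429 + 3 × 2.4785 = 13.5783

13.58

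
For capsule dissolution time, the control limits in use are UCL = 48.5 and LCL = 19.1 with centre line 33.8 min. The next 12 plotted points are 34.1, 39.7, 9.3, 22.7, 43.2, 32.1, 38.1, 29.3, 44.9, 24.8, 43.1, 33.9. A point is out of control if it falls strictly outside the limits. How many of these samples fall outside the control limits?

1

Compare each point to [19.1, 48.5]: sample 3 = 9.3 < LCL.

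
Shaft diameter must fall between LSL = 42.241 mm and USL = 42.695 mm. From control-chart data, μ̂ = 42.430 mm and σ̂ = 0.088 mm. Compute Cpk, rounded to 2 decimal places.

0.72

Cpu = (USL − μ̂) / (3σ̂) = (42.695 − 42.430) / (3 × 0.088) = 1.0038; Cpl = (μ̂ − LSL) / (3σ̂) = (42.430 − 42.241) / (3 × 0.088) = 0.7159; Cpk = min(Cpu, Cpl) = 0.7159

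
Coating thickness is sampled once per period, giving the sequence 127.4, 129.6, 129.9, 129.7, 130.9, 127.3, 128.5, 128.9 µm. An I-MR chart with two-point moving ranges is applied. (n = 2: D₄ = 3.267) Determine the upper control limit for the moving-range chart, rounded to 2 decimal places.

Moving ranges: 2.2, 0.3, 0.2, 1.2, 3.6, 1.2, 0.4; M̄R̄ = 9.1000 / 7 = 1.3000
UCL_MR = D₄·M̄R̄ = 3.267 × 1.3000 = 4.2471

4.25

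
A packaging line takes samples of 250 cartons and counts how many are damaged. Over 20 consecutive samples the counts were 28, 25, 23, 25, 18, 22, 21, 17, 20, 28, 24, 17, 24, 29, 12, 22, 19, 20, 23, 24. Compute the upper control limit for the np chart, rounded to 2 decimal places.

35.50

p̄ = Σdᵢ / (k·n) = 441 / (20 × 250) = 0.08820
UCL = np̄ + 3·√(np̄(1−p̄)) = 22.0500 + 3 × √(22.0500×0.91180) = 22.0500 + 3 × 4.4839 = 35.5016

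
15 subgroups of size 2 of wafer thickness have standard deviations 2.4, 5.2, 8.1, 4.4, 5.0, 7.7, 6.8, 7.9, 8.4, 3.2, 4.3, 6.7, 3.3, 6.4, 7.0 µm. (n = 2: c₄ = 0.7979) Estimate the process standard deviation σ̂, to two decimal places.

7.25

s̄ = (2.4 + 5.2 + 8.1 + 4.4 + 5.0 + 7.7 + 6.8 + 7.9 + 8.4 + 3.2 + 4.3 + 6.7 + 3.3 + 6.4 + 7.0) / 15 = 5.7867
σ̂ = s̄ / c₄ = 5.7867 / 0.7979 = 7.2524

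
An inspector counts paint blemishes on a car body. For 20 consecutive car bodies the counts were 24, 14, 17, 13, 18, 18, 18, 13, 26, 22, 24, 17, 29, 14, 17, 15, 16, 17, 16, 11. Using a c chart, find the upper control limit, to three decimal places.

30.660

c̄ = (24 + 14 + 17 + 13 + 18 + 18 + 18 + 13 + 26 + 22 + 24 + 17 + 29 + 14 + 17 + 15 + 16 + 17 + 16 + 11) / 20 = 359 / 20 = 17.9500
UCL = c̄ + 3√c̄ = 17.9500 + 3 × √17.9500 = 17.9500 + 3 × 4.2367 = 30.6602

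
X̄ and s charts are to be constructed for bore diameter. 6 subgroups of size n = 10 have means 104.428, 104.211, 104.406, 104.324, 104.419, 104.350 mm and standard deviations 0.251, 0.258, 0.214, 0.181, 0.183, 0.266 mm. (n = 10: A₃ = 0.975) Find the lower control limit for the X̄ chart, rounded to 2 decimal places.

104.14

X̄̄ = (104.428 + 104.211 + 104.406 + 104.324 + 104.419 + 104.350) / 6 = 104.3563
s̄ = (0.251 + 0.258 + 0.214 + 0.181 + 0.183 + 0.266) / 6 = 0.2255
LCL = X̄̄ − A₃·s̄ = 104.3563 − 0.975 × 0.2255 = 104.1365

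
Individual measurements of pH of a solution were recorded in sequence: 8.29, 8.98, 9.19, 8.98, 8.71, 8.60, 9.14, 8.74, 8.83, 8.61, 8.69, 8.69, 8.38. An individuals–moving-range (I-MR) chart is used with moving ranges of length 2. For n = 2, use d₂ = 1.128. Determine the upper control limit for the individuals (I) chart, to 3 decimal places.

X̄ = (8.29 + 8.98 + 9.19 + 8.98 + 8.71 + 8.60 + 9.14 + 8.74 + 8.83 + 8.61 + 8.69 + 8.69 + 8.38) / 13 = 8.7562
Moving ranges: 0.69, 0.21, 0.21, 0.27, 0.11, 0.54, 0.40, 0.09, 0.22, 0.08, 0.00, 0.31; M̄R̄ = 3.1300 / 12 = 0.2608
UCL = X̄ + 3·M̄R̄/d₂ = 8.7562 + 3 × 0.2608 / 1.128 = 9.4499

9.450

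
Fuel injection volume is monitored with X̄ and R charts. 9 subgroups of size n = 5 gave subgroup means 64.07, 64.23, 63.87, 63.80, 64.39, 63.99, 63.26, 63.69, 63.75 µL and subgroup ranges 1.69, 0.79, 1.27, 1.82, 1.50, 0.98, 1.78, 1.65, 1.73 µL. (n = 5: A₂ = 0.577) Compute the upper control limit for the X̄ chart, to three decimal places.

X̄̄ = (64.07 + 64.23 + 63.87 + 63.80 + 64.39 + 63.99 + 63.26 + 63.69 + 63.75) / 9 = 575.0500 / 9 = 63.8944
R̄ = (1.69 + 0.79 + 1.27 + 1.82 + 1.50 + 0.98 + 1.78 + 1.65 + 1.73) / 9 = 13.2100 / 9 = 1.4678
UCL = X̄̄ + A₂·R̄ = 63.8944 + 0.577 × 1.4678 = 64.7414

64.741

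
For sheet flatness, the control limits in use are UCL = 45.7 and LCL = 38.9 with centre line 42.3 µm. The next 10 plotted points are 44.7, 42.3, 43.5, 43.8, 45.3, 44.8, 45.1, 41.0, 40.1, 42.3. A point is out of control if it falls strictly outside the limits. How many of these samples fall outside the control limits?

0

All 10 points lie within [38.9, 45.7].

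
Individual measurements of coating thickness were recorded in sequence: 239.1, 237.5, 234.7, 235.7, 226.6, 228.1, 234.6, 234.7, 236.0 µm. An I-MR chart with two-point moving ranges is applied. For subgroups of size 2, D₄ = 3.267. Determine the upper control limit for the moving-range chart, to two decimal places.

Moving ranges: 1.6, 2.8, 1.0, 9.1, 1.5, 6.5, 0.1, 1.3; M̄R̄ = 23.9000 / 8 = 2.9875
UCL_MR = D₄·M̄R̄ = 3.267 × 2.9875 = 9.7602

9.76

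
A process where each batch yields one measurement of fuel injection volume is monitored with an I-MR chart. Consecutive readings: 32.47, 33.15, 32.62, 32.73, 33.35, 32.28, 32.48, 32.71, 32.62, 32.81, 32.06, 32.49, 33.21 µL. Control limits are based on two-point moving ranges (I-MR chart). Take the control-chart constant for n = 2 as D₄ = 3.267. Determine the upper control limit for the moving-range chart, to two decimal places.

1.53

Moving ranges: 0.68, 0.53, 0.11, 0.62, 1.07, 0.20, 0.23, 0.09, 0.19, 0.75, 0.43, 0.72; M̄R̄ = 5.6200 / 12 = 0.4683
UCL_MR = D₄·M̄R̄ = 3.267 × 0.4683 = 1.5300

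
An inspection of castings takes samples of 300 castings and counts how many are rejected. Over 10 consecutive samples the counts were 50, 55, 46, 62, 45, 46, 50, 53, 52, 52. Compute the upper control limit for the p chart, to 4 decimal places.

0.2354

p̄ = Σdᵢ / (k·n) = 511 / (10 × 300) = 0.17033
UCL = p̄ + 3·√(p̄(1−p̄)/n) = 0.17033 + 3 × √(0.17033×0.82967/300) = 0.17033 + 3 × 0.02170 = 0.23545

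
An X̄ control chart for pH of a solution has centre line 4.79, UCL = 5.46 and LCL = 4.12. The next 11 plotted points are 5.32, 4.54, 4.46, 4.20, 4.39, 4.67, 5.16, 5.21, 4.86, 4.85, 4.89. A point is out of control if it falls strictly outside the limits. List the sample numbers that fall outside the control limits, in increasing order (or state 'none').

All 11 points lie within [4.12, 5.46].

none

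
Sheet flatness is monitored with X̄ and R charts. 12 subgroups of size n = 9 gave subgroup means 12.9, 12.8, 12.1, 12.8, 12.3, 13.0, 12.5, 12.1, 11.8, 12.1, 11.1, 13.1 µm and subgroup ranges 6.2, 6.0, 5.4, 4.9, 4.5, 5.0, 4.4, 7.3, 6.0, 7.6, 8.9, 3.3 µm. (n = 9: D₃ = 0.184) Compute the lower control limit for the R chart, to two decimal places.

1.07

R̄ = (6.2 + 6.0 + 5.4 + 4.9 + 4.5 + 5.0 + 4.4 + 7.3 + 6.0 + 7.6 + 8.9 + 3.3) / 12 = 69.5000 / 12 = 5.7917
LCL_R = D₃·R̄ = 0.184 × 5.7917 = 1.0657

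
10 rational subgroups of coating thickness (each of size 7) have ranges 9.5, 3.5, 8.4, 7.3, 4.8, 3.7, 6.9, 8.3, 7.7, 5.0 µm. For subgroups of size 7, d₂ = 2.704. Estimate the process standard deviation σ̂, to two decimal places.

2.41

R̄ = (9.5 + 3.5 + 8.4 + 7.3 + 4.8 + 3.7 + 6.9 + 8.3 + 7.7 + 5.0) / 10 = 6.5100
σ̂ = R̄ / d₂ = 6.5100 / 2.704 = 2.4075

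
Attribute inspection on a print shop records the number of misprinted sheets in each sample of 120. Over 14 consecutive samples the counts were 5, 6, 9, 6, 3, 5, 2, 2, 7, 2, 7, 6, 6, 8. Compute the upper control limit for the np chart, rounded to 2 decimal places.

p̄ = Σdᵢ / (k·n) = 74 / (14 × 120) = 0.04405
UCL = np̄ + 3·√(np̄(1−p̄)) = 5.2857 + 3 × √(5.2857×0.95595) = 5.2857 + 3 × 2.2479 = 12.0293

12.03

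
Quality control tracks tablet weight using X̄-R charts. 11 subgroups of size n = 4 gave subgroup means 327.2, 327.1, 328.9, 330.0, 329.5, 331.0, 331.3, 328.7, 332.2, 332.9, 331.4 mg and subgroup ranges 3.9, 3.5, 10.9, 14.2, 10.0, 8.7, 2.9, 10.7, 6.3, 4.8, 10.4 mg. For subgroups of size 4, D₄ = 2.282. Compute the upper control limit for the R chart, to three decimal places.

17.903

R̄ = (3.9 + 3.5 + 10.9 + 14.2 + 10.0 + 8.7 + 2.9 + 10.7 + 6.3 + 4.8 + 10.4) / 11 = 86.3000 / 11 = 7.8455
UCL_R = D₄·R̄ = 2.282 × 7.8455 = 17.9033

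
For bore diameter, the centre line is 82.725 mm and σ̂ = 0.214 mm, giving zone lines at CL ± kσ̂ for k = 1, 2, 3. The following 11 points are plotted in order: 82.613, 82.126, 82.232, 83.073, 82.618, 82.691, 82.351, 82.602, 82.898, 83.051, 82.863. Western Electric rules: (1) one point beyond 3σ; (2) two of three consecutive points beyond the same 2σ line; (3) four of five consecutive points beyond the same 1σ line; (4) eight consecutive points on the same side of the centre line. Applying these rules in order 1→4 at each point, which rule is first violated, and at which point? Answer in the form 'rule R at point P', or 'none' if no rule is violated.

rule 2 at point 3

Zone of each point (C = within 1σ̂, B = 1σ̂–2σ̂, A = 2σ̂–3σ̂, * = beyond 3σ̂; sign = side of CL): 1:-C, 2:-A, 3:-A, 4:+B, 5:-C, 6:-C, 7:-B, 8:-C, 9:+C, 10:+B, 11:+C
Rule 2 (two of three consecutive points beyond the same 2σ limit) is satisfied at point 3.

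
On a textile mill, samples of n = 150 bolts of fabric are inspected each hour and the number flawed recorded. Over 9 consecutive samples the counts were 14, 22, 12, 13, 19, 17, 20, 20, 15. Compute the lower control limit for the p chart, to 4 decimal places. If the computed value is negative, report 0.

p̄ = Σdᵢ / (k·n) = 152 / (9 × 150) = 0.11259
LCL = p̄ − 3·√(p̄(1−p̄)/n) = 0.11259 − 3 × 0.02581 = 0.03517

0.0352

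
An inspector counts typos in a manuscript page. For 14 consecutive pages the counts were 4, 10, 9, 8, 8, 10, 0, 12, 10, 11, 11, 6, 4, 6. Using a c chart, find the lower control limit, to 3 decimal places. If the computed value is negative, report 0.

0.000

c̄ = (4 + 10 + 9 + 8 + 8 + 10 + 0 + 12 + 10 + 11 + 11 + 6 + 4 + 6) / 14 = 109 / 14 = 7.7857
LCL = c̄ − 3√c̄ = 7.7857 − 3 × 2.7903 = -0.5852 → 0 (cannot be negative)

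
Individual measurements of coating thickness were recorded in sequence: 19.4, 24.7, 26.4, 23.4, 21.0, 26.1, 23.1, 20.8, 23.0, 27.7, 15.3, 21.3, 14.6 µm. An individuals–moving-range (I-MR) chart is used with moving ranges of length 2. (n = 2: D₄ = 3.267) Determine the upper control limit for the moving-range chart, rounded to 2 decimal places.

14.92

Moving ranges: 5.3, 1.7, 3.0, 2.4, 5.1, 3.0, 2.3, 2.2, 4.7, 12.4, 6.0, 6.7; M̄R̄ = 54.8000 / 12 = 4.5667
UCL_MR = D₄·M̄R̄ = 3.267 × 4.5667 = 14.9193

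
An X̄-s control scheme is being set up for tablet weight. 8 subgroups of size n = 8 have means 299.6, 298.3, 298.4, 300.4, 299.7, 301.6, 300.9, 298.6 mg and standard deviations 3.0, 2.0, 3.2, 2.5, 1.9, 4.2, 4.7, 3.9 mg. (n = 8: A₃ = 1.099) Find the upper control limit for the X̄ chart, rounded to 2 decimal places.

X̄̄ = (299.6 + 298.3 + 298.4 + 300.4 + 299.7 + 301.6 + 300.9 + 298.6) / 8 = 299.6875
s̄ = (3.0 + 2.0 + 3.2 + 2.5 + 1.9 + 4.2 + 4.7 + 3.9) / 8 = 3.1750
UCL = X̄̄ + A₃·s̄ = 299.6875 + 1.099 × 3.1750 = 303.1768

303.18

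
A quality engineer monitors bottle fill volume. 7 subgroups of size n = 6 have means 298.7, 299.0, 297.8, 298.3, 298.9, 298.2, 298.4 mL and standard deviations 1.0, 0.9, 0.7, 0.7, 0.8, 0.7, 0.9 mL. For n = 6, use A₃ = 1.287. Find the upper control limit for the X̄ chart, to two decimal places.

X̄̄ = (298.7 + 299.0 + 297.8 + 298.3 + 298.9 + 298.2 + 298.4) / 7 = 298.4714
s̄ = (1.0 + 0.9 + 0.7 + 0.7 + 0.8 + 0.7 + 0.9) / 7 = 0.8143
UCL = X̄̄ + A₃·s̄ = 298.4714 + 1.287 × 0.8143 = 299.5194

299.52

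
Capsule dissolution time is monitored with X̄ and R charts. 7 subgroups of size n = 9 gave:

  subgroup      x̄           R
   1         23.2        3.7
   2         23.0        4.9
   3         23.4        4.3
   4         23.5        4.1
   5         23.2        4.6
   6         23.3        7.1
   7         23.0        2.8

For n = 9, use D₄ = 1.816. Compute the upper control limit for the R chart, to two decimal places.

8.17

R̄ = (3.7 + 4.9 + 4.3 + 4.1 + 4.6 + 7.1 + 2.8) / 7 = 31.5000 / 7 = 4.5000
UCL_R = D₄·R̄ = 1.816 × 4.5000 = 8.1720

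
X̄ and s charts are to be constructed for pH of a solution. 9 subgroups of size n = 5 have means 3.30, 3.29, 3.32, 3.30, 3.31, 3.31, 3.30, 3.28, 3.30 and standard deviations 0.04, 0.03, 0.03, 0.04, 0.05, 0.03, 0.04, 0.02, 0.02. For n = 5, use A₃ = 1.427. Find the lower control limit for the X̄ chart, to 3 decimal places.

3.254

X̄̄ = (3.30 + 3.29 + 3.32 + 3.30 + 3.31 + 3.31 + 3.30 + 3.28 + 3.30) / 9 = 3.3011
s̄ = (0.04 + 0.03 + 0.03 + 0.04 + 0.05 + 0.03 + 0.04 + 0.02 + 0.02) / 9 = 0.0333
LCL = X̄̄ − A₃·s̄ = 3.3011 − 1.427 × 0.0333 = 3.2535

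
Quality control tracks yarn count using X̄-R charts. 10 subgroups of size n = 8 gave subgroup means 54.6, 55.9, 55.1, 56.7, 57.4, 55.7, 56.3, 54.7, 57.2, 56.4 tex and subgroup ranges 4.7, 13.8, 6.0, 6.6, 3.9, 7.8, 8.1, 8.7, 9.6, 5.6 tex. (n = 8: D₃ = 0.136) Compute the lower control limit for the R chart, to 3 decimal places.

R̄ = (4.7 + 13.8 + 6.0 + 6.6 + 3.9 + 7.8 + 8.1 + 8.7 + 9.6 + 5.6) / 10 = 74.8000 / 10 = 7.4800
LCL_R = D₃·R̄ = 0.136 × 7.4800 = 1.0173

1.017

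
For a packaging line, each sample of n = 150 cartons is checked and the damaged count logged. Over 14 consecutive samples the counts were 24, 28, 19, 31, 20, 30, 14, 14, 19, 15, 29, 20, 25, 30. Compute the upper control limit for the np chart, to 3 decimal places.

p̄ = Σdᵢ / (k·n) = 318 / (14 × 150) = 0.15143
UCL = np̄ + 3·√(np̄(1−p̄)) = 22.7143 + 3 × √(22.7143×0.84857) = 22.7143 + 3 × 4.3903 = 35.8852

35.885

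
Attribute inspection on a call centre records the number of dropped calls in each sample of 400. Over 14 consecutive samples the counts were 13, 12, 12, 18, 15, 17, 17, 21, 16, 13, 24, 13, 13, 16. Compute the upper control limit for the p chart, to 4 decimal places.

0.0684

p̄ = Σdᵢ / (k·n) = 220 / (14 × 400) = 0.03929
UCL = p̄ + 3·√(p̄(1−p̄)/n) = 0.03929 + 3 × √(0.03929×0.96071/400) = 0.03929 + 3 × 0.00971 = 0.06843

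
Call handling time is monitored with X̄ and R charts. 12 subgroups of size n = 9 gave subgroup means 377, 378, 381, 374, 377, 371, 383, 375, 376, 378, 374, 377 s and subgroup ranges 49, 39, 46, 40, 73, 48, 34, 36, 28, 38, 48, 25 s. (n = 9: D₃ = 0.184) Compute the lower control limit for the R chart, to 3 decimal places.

R̄ = (49 + 39 + 46 + 40 + 73 + 48 + 34 + 36 + 28 + 38 + 48 + 25) / 12 = 504.0000 / 12 = 42.0000
LCL_R = D₃·R̄ = 0.184 × 42.0000 = 7.7280

7.728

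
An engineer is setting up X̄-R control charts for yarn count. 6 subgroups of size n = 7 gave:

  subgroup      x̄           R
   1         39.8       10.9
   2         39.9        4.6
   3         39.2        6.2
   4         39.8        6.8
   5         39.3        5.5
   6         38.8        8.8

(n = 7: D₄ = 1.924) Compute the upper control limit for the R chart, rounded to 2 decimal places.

13.72

R̄ = (10.9 + 4.6 + 6.2 + 6.8 + 5.5 + 8.8) / 6 = 42.8000 / 6 = 7.1333
UCL_R = D₄·R̄ = 1.924 × 7.1333 = 13.7245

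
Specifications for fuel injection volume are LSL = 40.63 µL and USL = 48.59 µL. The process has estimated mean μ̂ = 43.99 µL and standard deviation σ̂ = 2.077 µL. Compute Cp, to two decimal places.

Cp = (USL − LSL) / (6σ̂) = (48.59 − 40.63) / (6 × 2.077) = 7.9600 / 12.4620 = 0.6387

0.64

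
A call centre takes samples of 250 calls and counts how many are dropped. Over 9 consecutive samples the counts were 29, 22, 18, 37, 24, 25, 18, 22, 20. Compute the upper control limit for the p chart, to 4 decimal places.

p̄ = Σdᵢ / (k·n) = 215 / (9 × 250) = 0.09556
UCL = p̄ + 3·√(p̄(1−p̄)/n) = 0.09556 + 3 × √(0.09556×0.90444/250) = 0.09556 + 3 × 0.01859 = 0.15133

0.1513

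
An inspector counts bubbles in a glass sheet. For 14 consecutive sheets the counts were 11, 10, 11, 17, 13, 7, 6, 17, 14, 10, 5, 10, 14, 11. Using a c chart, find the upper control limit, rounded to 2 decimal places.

21.16

c̄ = (11 + 10 + 11 + 17 + 13 + 7 + 6 + 17 + 14 + 10 + 5 + 10 + 14 + 11) / 14 = 156 / 14 = 11.1429
UCL = c̄ + 3√c̄ = 11.1429 + 3 × √11.1429 = 11.1429 + 3 × 3.3381 = 21.1571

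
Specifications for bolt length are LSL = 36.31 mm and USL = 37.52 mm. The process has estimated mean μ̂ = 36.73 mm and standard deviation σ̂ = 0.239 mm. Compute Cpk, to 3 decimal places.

0.586

Cpu = (USL − μ̂) / (3σ̂) = (37.52 − 36.73) / (3 × 0.239) = 1.1018; Cpl = (μ̂ − LSL) / (3σ̂) = (36.73 − 36.31) / (3 × 0.239) = 0.5858; Cpk = min(Cpu, Cpl) = 0.5858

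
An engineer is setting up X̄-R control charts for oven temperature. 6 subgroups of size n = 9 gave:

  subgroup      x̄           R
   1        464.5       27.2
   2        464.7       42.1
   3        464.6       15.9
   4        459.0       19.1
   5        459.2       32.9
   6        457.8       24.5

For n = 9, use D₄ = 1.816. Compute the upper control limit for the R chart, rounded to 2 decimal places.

48.94

R̄ = (27.2 + 42.1 + 15.9 + 19.1 + 32.9 + 24.5) / 6 = 161.7000 / 6 = 26.9500
UCL_R = D₄·R̄ = 1.816 × 26.9500 = 48.9412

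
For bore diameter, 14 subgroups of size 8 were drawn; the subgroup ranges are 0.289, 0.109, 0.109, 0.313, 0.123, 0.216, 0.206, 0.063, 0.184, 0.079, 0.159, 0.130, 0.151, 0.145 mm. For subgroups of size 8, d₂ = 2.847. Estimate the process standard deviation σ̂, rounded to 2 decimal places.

R̄ = (0.289 + 0.109 + 0.109 + 0.313 + 0.123 + 0.216 + 0.206 + 0.063 + 0.184 + 0.079 + 0.159 + 0.130 + 0.151 + 0.145) / 14 = 0.1626
σ̂ = R̄ / d₂ = 0.1626 / 2.847 = 0.0571

0.06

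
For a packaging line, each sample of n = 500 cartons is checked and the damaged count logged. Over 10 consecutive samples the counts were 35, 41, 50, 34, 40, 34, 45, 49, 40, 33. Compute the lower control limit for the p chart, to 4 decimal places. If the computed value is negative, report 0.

p̄ = Σdᵢ / (k·n) = 401 / (10 × 500) = 0.08020
LCL = p̄ − 3·√(p̄(1−p̄)/n) = 0.08020 − 3 × 0.01215 = 0.04376

0.0438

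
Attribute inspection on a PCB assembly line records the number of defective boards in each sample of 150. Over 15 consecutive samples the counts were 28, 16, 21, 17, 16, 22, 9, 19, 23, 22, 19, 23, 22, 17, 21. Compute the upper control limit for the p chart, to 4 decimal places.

0.2138

p̄ = Σdᵢ / (k·n) = 295 / (15 × 150) = 0.13111
UCL = p̄ + 3·√(p̄(1−p̄)/n) = 0.13111 + 3 × √(0.13111×0.86889/150) = 0.13111 + 3 × 0.02756 = 0.21379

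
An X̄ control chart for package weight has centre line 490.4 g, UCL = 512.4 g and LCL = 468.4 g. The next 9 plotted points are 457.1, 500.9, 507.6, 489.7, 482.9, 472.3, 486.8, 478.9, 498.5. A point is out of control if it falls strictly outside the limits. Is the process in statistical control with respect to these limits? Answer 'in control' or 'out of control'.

out of control

Compare each point to [468.4, 512.4]: sample 1 = 457.1 < LCL.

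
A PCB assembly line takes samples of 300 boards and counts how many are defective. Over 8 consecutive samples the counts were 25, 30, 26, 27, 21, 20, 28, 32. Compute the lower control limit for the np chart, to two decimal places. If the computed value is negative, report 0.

p̄ = Σdᵢ / (k·n) = 209 / (8 × 300) = 0.08708
LCL = np̄ − 3·√(np̄(1−p̄)) = 26.1250 − 3 × 4.8836 = 11.4741

11.47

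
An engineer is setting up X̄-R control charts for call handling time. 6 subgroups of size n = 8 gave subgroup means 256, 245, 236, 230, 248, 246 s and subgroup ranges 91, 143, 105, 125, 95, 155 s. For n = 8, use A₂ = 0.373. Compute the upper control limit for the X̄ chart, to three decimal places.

287.887

X̄̄ = (256 + 245 + 236 + 230 + 248 + 246) / 6 = 1461.0000 / 6 = 243.5000
R̄ = (91 + 143 + 105 + 125 + 95 + 155) / 6 = 714.0000 / 6 = 119.0000
UCL = X̄̄ + A₂·R̄ = 243.5000 + 0.373 × 119.0000 = 287.8870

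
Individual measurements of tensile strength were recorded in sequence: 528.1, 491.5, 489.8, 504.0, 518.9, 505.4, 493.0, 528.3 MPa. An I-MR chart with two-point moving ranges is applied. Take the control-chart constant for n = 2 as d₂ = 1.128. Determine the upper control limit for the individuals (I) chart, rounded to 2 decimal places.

556.24

X̄ = (528.1 + 491.5 + 489.8 + 504.0 + 518.9 + 505.4 + 493.0 + 528.3) / 8 = 507.3750
Moving ranges: 36.6, 1.7, 14.2, 14.9, 13.5, 12.4, 35.3; M̄R̄ = 128.6000 / 7 = 18.3714
UCL = X̄ + 3·M̄R̄/d₂ = 507.3750 + 3 × 18.3714 / 1.128 = 556.2352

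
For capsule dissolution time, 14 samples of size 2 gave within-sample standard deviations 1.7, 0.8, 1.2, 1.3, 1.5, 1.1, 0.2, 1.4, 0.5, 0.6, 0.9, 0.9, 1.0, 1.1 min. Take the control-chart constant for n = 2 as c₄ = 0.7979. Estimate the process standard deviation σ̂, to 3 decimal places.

s̄ = (1.7 + 0.8 + 1.2 + 1.3 + 1.5 + 1.1 + 0.2 + 1.4 + 0.5 + 0.6 + 0.9 + 0.9 + 1.0 + 1.1) / 14 = 1.0143
σ̂ = s̄ / c₄ = 1.0143 / 0.7979 = 1.2712

1.271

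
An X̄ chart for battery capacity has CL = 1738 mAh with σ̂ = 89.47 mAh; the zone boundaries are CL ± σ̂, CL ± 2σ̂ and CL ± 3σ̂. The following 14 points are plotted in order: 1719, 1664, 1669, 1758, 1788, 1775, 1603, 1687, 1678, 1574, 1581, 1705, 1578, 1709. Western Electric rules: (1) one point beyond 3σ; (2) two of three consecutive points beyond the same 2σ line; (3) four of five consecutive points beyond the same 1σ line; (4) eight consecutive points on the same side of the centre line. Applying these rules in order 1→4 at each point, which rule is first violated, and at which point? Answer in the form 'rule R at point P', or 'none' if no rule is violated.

rule 4 at point 14

Zone of each point (C = within 1σ̂, B = 1σ̂–2σ̂, A = 2σ̂–3σ̂, * = beyond 3σ̂; sign = side of CL): 1:-C, 2:-C, 3:-C, 4:+C, 5:+C, 6:+C, 7:-B, 8:-C, 9:-C, 10:-B, 11:-B, 12:-C, 13:-B, 14:-C
Rule 4 (eight consecutive points on the same side of the centre line) is satisfied at point 14.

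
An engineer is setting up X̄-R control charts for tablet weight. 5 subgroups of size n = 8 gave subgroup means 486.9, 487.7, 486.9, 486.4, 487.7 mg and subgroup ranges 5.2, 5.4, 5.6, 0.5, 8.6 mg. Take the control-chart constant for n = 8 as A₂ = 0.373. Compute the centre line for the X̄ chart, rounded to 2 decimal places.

X̄̄ = (486.9 + 487.7 + 486.9 + 486.4 + 487.7) / 5 = 2435.6000 / 5 = 487.1200
CL = X̄̄ = 487.1200

487.12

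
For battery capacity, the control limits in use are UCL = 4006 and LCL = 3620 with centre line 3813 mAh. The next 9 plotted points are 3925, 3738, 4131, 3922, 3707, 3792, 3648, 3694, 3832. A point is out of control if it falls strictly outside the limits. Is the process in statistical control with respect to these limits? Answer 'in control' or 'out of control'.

Compare each point to [3620, 4006]: sample 3 = 4131 > UCL.

out of control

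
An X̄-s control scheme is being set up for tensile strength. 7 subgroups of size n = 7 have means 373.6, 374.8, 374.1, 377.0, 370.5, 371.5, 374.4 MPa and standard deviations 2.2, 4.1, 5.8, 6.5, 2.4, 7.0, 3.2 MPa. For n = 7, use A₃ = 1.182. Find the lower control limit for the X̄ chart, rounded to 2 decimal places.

368.43

X̄̄ = (373.6 + 374.8 + 374.1 + 377.0 + 370.5 + 371.5 + 374.4) / 7 = 373.7000
s̄ = (2.2 + 4.1 + 5.8 + 6.5 + 2.4 + 7.0 + 3.2) / 7 = 4.4571
LCL = X̄̄ − A₃·s̄ = 373.7000 − 1.182 × 4.4571 = 368.4317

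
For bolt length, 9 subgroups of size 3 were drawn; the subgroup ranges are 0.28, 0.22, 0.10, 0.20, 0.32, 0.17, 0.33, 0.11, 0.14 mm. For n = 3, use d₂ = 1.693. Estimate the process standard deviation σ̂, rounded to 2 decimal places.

R̄ = (0.28 + 0.22 + 0.10 + 0.20 + 0.32 + 0.17 + 0.33 + 0.11 + 0.14) / 9 = 0.2078
σ̂ = R̄ / d₂ = 0.2078 / 1.693 = 0.1227

0.12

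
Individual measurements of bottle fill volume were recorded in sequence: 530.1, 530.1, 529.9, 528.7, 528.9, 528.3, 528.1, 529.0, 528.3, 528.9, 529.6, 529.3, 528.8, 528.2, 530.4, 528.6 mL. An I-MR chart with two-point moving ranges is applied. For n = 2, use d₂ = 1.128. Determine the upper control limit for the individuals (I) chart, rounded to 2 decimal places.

530.97

X̄ = (530.1 + 530.1 + 529.9 + 528.7 + 528.9 + 528.3 + 528.1 + 529.0 + 528.3 + 528.9 + 529.6 + 529.3 + 528.8 + 528.2 + 530.4 + 528.6) / 16 = 529.0750
Moving ranges: 0.0, 0.2, 1.2, 0.2, 0.6, 0.2, 0.9, 0.7, 0.6, 0.7, 0.3, 0.5, 0.6, 2.2, 1.8; M̄R̄ = 10.7000 / 15 = 0.7133
UCL = X̄ + 3·M̄R̄/d₂ = 529.0750 + 3 × 0.7133 / 1.128 = 530.9722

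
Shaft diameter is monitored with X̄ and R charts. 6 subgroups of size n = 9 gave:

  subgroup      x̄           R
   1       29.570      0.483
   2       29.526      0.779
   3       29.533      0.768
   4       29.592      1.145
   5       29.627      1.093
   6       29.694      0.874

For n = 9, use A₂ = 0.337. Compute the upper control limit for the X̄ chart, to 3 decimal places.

29.879

X̄̄ = (29.570 + 29.526 + 29.533 + 29.592 + 29.627 + 29.694) / 6 = 177.5420 / 6 = 29.5903
R̄ = (0.483 + 0.779 + 0.768 + 1.145 + 1.093 + 0.874) / 6 = 5.1420 / 6 = 0.8570
UCL = X̄̄ + A₂·R̄ = 29.5903 + 0.337 × 0.8570 = 29.8791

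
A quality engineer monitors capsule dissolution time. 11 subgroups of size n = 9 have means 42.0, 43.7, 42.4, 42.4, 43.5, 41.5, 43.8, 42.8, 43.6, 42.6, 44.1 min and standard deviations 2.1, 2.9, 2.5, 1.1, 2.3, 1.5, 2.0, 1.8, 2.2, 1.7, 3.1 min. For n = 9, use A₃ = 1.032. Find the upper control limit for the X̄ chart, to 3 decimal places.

X̄̄ = (42.0 + 43.7 + 42.4 + 42.4 + 43.5 + 41.5 + 43.8 + 42.8 + 43.6 + 42.6 + 44.1) / 11 = 42.9455
s̄ = (2.1 + 2.9 + 2.5 + 1.1 + 2.3 + 1.5 + 2.0 + 1.8 + 2.2 + 1.7 + 3.1) / 11 = 2.1091
UCL = X̄̄ + A₃·s̄ = 42.9455 + 1.032 × 2.1091 = 45.1220

45.122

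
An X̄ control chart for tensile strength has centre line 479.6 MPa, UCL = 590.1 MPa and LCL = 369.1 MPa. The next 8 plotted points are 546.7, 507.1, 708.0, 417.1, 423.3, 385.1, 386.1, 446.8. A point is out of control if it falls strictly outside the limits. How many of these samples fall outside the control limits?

Compare each point to [369.1, 590.1]: sample 3 = 708.0 > UCL.

1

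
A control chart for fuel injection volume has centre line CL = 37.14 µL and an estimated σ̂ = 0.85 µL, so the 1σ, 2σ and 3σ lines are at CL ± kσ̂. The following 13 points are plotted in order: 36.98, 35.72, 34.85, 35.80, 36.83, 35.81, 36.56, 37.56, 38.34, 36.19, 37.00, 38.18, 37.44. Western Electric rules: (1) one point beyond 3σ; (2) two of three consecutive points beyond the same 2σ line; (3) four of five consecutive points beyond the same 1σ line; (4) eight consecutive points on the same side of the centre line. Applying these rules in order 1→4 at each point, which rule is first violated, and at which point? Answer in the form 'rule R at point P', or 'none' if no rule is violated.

rule 3 at point 6

Zone of each point (C = within 1σ̂, B = 1σ̂–2σ̂, A = 2σ̂–3σ̂, * = beyond 3σ̂; sign = side of CL): 1:-C, 2:-B, 3:-A, 4:-B, 5:-C, 6:-B, 7:-C, 8:+C, 9:+B, 10:-B, 11:-C, 12:+B, 13:+C
Rule 3 (four of five consecutive points beyond the same 1σ limit) is satisfied at point 6.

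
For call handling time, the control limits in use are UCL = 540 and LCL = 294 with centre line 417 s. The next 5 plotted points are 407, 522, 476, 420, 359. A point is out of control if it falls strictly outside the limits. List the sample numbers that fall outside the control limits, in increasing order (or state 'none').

none

All 5 points lie within [294, 540].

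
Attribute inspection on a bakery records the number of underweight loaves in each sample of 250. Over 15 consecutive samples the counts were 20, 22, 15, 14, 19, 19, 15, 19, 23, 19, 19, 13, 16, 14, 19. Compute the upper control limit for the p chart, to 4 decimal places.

0.1196

p̄ = Σdᵢ / (k·n) = 266 / (15 × 250) = 0.07093
UCL = p̄ + 3·√(p̄(1−p̄)/n) = 0.07093 + 3 × √(0.07093×0.92907/250) = 0.07093 + 3 × 0.01624 = 0.11964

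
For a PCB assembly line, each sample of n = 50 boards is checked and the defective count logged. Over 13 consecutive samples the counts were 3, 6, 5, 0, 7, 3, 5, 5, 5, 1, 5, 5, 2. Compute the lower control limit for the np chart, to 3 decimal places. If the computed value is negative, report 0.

p̄ = Σdᵢ / (k·n) = 52 / (13 × 50) = 0.08000
LCL = np̄ − 3·√(np̄(1−p̄)) = 4.0000 − 3 × 1.9183 = -1.7550 → 0 (negative, so LCL = 0)

0.000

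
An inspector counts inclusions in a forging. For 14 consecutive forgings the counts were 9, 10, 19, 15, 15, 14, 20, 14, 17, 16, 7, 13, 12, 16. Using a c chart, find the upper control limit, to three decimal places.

25.325

c̄ = (9 + 10 + 19 + 15 + 15 + 14 + 20 + 14 + 17 + 16 + 7 + 13 + 12 + 16) / 14 = 197 / 14 = 14.0714
UCL = c̄ + 3√c̄ = 14.0714 + 3 × √14.0714 = 14.0714 + 3 × 3.7512 = 25.3250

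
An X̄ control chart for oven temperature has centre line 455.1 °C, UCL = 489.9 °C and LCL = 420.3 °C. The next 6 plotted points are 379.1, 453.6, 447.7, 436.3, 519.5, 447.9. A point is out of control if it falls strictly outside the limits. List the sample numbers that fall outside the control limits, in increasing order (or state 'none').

Compare each point to [420.3, 489.9]: sample 1 = 379.1 < LCL; sample 5 = 519.5 > UCL.

1, 5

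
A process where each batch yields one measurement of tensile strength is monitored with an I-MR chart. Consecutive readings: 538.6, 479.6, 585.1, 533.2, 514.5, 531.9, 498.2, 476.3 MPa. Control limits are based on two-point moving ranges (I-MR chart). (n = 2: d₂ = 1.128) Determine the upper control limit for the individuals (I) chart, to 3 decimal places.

X̄ = (538.6 + 479.6 + 585.1 + 533.2 + 514.5 + 531.9 + 498.2 + 476.3) / 8 = 519.6750
Moving ranges: 59.0, 105.5, 51.9, 18.7, 17.4, 33.7, 21.9; M̄R̄ = 308.1000 / 7 = 44.0143
UCL = X̄ + 3·M̄R̄/d₂ = 519.6750 + 3 × 44.0143 / 1.128 = 636.7343

636.734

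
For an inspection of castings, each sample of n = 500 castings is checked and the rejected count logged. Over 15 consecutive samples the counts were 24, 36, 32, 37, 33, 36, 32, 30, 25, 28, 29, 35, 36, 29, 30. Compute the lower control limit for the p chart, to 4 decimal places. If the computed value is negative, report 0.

p̄ = Σdᵢ / (k·n) = 472 / (15 × 500) = 0.06293
LCL = p̄ − 3·√(p̄(1−p̄)/n) = 0.06293 − 3 × 0.01086 = 0.03035

0.0304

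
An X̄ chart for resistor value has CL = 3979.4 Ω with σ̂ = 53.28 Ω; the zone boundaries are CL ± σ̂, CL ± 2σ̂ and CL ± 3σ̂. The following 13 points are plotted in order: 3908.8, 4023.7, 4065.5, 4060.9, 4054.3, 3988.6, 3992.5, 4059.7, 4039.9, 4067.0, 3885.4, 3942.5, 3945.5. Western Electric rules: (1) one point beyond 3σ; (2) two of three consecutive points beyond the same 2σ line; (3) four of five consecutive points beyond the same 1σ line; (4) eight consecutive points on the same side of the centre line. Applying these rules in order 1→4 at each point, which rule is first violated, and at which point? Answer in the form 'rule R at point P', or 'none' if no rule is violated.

rule 4 at point 9

Zone of each point (C = within 1σ̂, B = 1σ̂–2σ̂, A = 2σ̂–3σ̂, * = beyond 3σ̂; sign = side of CL): 1:-B, 2:+C, 3:+B, 4:+B, 5:+B, 6:+C, 7:+C, 8:+B, 9:+B, 10:+B, 11:-B, 12:-C, 13:-C
Rule 4 (eight consecutive points on the same side of the centre line) is satisfied at point 9.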